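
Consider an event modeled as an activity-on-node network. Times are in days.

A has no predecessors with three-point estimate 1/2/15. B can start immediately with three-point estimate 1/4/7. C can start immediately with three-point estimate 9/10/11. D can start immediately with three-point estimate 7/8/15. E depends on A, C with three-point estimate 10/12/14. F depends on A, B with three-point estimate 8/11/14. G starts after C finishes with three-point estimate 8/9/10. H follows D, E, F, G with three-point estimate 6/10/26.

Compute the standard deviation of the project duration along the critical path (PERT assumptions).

te_A = (1 + 4·2 + 15)/6 = 24/6 = 4; σ²_A = ((15−1)/6)² = 5.444
te_B = (1 + 4·4 + 7)/6 = 24/6 = 4; σ²_B = ((7−1)/6)² = 1.000
te_C = (9 + 4·10 + 11)/6 = 60/6 = 10; σ²_C = ((11−9)/6)² = 0.111
te_D = (7 + 4·8 + 15)/6 = 54/6 = 9; σ²_D = ((15−7)/6)² = 1.778
te_E = (10 + 4·12 + 14)/6 = 72/6 = 12; σ²_E = ((14−10)/6)² = 0.444
te_F = (8 + 4·11 + 14)/6 = 66/6 = 11; σ²_F = ((14−8)/6)² = 1.000
te_G = (8 + 4·9 + 10)/6 = 54/6 = 9; σ²_G = ((10−8)/6)² = 0.111
te_H = (6 + 4·10 + 26)/6 = 72/6 = 12; σ²_H = ((26−6)/6)² = 11.111

Forward pass:
ES_A = 0; EF_A = 4
ES_B = 0; EF_B = 4
ES_C = 0; EF_C = 10
ES_D = 0; EF_D = 9
ES_E = max(EF_A=4, EF_C=10) = 10; EF_E = 10+12 = 22
ES_F = max(EF_A=4, EF_B=4) = 4; EF_F = 4+11 = 15
ES_G = 10; EF_G = 10+9 = 19
ES_H = max(EF_D=9, EF_E=22, EF_F=15, EF_G=19) = 22; EF_H = 22+12 = 34
Expected project duration μ = 34 days. Critical path: C → E → H.

Variance along critical path = 0.111 + 0.444 + 11.111 = 11.667
σ = √11.667 = 3.416 days

3.42 days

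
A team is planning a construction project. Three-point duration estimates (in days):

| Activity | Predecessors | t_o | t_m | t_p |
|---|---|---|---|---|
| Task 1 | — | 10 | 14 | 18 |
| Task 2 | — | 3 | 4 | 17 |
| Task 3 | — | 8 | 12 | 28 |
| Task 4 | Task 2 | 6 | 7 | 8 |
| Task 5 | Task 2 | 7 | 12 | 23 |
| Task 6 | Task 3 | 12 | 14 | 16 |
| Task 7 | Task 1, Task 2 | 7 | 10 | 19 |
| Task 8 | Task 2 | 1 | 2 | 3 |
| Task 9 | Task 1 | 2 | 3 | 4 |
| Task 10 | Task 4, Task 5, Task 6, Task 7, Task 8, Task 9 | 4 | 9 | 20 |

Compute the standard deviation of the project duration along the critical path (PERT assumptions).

4.32 days

te_Task 1 = (10 + 4·14 + 18)/6 = 84/6 = 14; σ²_Task 1 = ((18−10)/6)² = 1.778
te_Task 2 = (3 + 4·4 + 17)/6 = 36/6 = 6; σ²_Task 2 = ((17−3)/6)² = 5.444
te_Task 3 = (8 + 4·12 + 28)/6 = 84/6 = 14; σ²_Task 3 = ((28−8)/6)² = 11.111
te_Task 4 = (6 + 4·7 + 8)/6 = 42/6 = 7; σ²_Task 4 = ((8−6)/6)² = 0.111
te_Task 5 = (7 + 4·12 + 23)/6 = 78/6 = 13; σ²_Task 5 = ((23−7)/6)² = 7.111
te_Task 6 = (12 + 4·14 + 16)/6 = 84/6 = 14; σ²_Task 6 = ((16−12)/6)² = 0.444
te_Task 7 = (7 + 4·10 + 19)/6 = 66/6 = 11; σ²_Task 7 = ((19−7)/6)² = 4.000
te_Task 8 = (1 + 4·2 + 3)/6 = 12/6 = 2; σ²_Task 8 = ((3−1)/6)² = 0.111
te_Task 9 = (2 + 4·3 + 4)/6 = 18/6 = 3; σ²_Task 9 = ((4−2)/6)² = 0.111
te_Task 10 = (4 + 4·9 + 20)/6 = 60/6 = 10; σ²_Task 10 = ((20−4)/6)² = 7.111

Forward pass:
ES_Task 1 = 0; EF_Task 1 = 14
ES_Task 2 = 0; EF_Task 2 = 6
ES_Task 3 = 0; EF_Task 3 = 14
ES_Task 4 = 6; EF_Task 4 = 6+7 = 13
ES_Task 5 = 6; EF_Task 5 = 6+13 = 19
ES_Task 6 = 14; EF_Task 6 = 14+14 = 28
ES_Task 7 = max(EF_Task 1=14, EF_Task 2=6) = 14; EF_Task 7 = 14+11 = 25
ES_Task 8 = 6; EF_Task 8 = 6+2 = 8
ES_Task 9 = 14; EF_Task 9 = 14+3 = 17
ES_Task 10 = max(EF_Task 4=13, EF_Task 5=19, EF_Task 6=28, EF_Task 7=25, EF_Task 8=8, EF_Task 9=17) = 28; EF_Task 10 = 28+10 = 38
Expected project duration μ = 38 days. Critical path: Task 3 → Task 6 → Task 10.

Variance along critical path = 11.111 + 0.444 + 7.111 = 18.667
σ = √18.667 = 4.320 days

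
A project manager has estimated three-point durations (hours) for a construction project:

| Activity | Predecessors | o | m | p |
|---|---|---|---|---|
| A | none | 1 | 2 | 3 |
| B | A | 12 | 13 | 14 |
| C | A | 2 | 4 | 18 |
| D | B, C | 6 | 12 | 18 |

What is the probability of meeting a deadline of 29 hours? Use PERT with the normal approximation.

0.835

te_A = (1 + 4·2 + 3)/6 = 12/6 = 2; σ²_A = ((3−1)/6)² = 0.111
te_B = (12 + 4·13 + 14)/6 = 78/6 = 13; σ²_B = ((14−12)/6)² = 0.111
te_C = (2 + 4·4 + 18)/6 = 36/6 = 6; σ²_C = ((18−2)/6)² = 7.111
te_D = (6 + 4·12 + 18)/6 = 72/6 = 12; σ²_D = ((18−6)/6)² = 4.000

Forward pass:
ES_A = 0; EF_A = 2
ES_B = 2; EF_B = 2+13 = 15
ES_C = 2; EF_C = 2+6 = 8
ES_D = max(EF_B=15, EF_C=8) = 15; EF_D = 15+12 = 27
Expected project duration μ = 27 hours. Critical path: A → B → D.

Variance along critical path = 0.111 + 0.111 + 4.000 = 4.222; σ = √4.222 = 2.055 hours.
Z = (29 − 27) / 2.055 = 0.973
P(T ≤ 29) = Φ(0.973) ≈ 0.835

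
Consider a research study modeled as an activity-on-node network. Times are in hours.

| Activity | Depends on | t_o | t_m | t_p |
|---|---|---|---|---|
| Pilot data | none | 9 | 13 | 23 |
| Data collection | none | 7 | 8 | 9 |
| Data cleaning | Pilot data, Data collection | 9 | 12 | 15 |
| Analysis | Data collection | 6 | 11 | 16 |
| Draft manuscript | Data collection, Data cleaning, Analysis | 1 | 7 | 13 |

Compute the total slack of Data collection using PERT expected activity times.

6 hours

te_Pilot data = (9 + 4·13 + 23)/6 = 84/6 = 14
te_Data collection = (7 + 4·8 + 9)/6 = 48/6 = 8
te_Data cleaning = (9 + 4·12 + 15)/6 = 72/6 = 12
te_Analysis = (6 + 4·11 + 16)/6 = 66/6 = 11
te_Draft manuscript = (1 + 4·7 + 13)/6 = 42/6 = 7

Forward pass:
ES_Pilot data = 0; EF_Pilot data = 14
ES_Data collection = 0; EF_Data collection = 8
ES_Data cleaning = max(EF_Pilot data=14, EF_Data collection=8) = 14; EF_Data cleaning = 14+12 = 26
ES_Analysis = 8; EF_Analysis = 8+11 = 19
ES_Draft manuscript = max(EF_Data collection=8, EF_Data cleaning=26, EF_Analysis=19) = 26; EF_Draft manuscript = 26+7 = 33
Expected project duration μ = 33 hours. Critical path: Pilot data → Data cleaning → Draft manuscript.

Backward pass:
LF_Draft manuscript = 33; LS_Draft manuscript = 33−7 = 26
LF_Analysis = LS_Draft manuscript = 26; LS_Analysis = 26−11 = 15
LF_Data cleaning = LS_Draft manuscript = 26; LS_Data cleaning = 26−12 = 14
LF_Data collection = min(LS_Data cleaning=14, LS_Analysis=15, LS_Draft manuscript=26) = 14; LS_Data collection = 14−8 = 6
LF_Pilot data = LS_Data cleaning = 14; LS_Pilot data = 14−14 = 0
Slack_Data collection = LS_Data collection − ES_Data collection = 6 − 0 = 6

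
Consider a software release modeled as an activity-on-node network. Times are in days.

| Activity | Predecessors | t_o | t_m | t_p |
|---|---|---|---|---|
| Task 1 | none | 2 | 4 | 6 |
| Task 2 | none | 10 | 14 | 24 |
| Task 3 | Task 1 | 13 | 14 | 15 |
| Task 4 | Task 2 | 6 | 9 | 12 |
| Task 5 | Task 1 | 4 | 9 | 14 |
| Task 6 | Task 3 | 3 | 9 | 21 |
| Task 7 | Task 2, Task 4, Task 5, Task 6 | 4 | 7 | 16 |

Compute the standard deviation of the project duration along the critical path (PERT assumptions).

te_Task 1 = (2 + 4·4 + 6)/6 = 24/6 = 4; σ²_Task 1 = ((6−2)/6)² = 0.444
te_Task 2 = (10 + 4·14 + 24)/6 = 90/6 = 15; σ²_Task 2 = ((24−10)/6)² = 5.444
te_Task 3 = (13 + 4·14 + 15)/6 = 84/6 = 14; σ²_Task 3 = ((15−13)/6)² = 0.111
te_Task 4 = (6 + 4·9 + 12)/6 = 54/6 = 9; σ²_Task 4 = ((12−6)/6)² = 1.000
te_Task 5 = (4 + 4·9 + 14)/6 = 54/6 = 9; σ²_Task 5 = ((14−4)/6)² = 2.778
te_Task 6 = (3 + 4·9 + 21)/6 = 60/6 = 10; σ²_Task 6 = ((21−3)/6)² = 9.000
te_Task 7 = (4 + 4·7 + 16)/6 = 48/6 = 8; σ²_Task 7 = ((16−4)/6)² = 4.000

Forward pass:
ES_Task 1 = 0; EF_Task 1 = 4
ES_Task 2 = 0; EF_Task 2 = 15
ES_Task 3 = 4; EF_Task 3 = 4+14 = 18
ES_Task 4 = 15; EF_Task 4 = 15+9 = 24
ES_Task 5 = 4; EF_Task 5 = 4+9 = 13
ES_Task 6 = 18; EF_Task 6 = 18+10 = 28
ES_Task 7 = max(EF_Task 2=15, EF_Task 4=24, EF_Task 5=13, EF_Task 6=28) = 28; EF_Task 7 = 28+8 = 36
Expected project duration μ = 36 days. Critical path: Task 1 → Task 3 → Task 6 → Task 7.

Variance along critical path = 0.444 + 0.111 + 9.000 + 4.000 = 13.556
σ = √13.556 = 3.682 days

3.68 days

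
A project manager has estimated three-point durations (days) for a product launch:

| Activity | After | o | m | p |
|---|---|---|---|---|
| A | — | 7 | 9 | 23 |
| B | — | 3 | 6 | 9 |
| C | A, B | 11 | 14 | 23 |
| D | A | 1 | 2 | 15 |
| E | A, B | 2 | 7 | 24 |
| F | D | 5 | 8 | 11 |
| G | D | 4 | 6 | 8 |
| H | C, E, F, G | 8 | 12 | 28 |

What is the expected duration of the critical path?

40 days

te_A = (7 + 4·9 + 23)/6 = 66/6 = 11
te_B = (3 + 4·6 + 9)/6 = 36/6 = 6
te_C = (11 + 4·14 + 23)/6 = 90/6 = 15
te_D = (1 + 4·2 + 15)/6 = 24/6 = 4
te_E = (2 + 4·7 + 24)/6 = 54/6 = 9
te_F = (5 + 4·8 + 11)/6 = 48/6 = 8
te_G = (4 + 4·6 + 8)/6 = 36/6 = 6
te_H = (8 + 4·12 + 28)/6 = 84/6 = 14

Forward pass:
ES_A = 0; EF_A = 11
ES_B = 0; EF_B = 6
ES_C = max(EF_A=11, EF_B=6) = 11; EF_C = 11+15 = 26
ES_D = 11; EF_D = 11+4 = 15
ES_E = max(EF_A=11, EF_B=6) = 11; EF_E = 11+9 = 20
ES_F = 15; EF_F = 15+8 = 23
ES_G = 15; EF_G = 15+6 = 21
ES_H = max(EF_C=26, EF_E=20, EF_F=23, EF_G=21) = 26; EF_H = 26+14 = 40
Expected project duration μ = 40 days. Critical path: A → C → H.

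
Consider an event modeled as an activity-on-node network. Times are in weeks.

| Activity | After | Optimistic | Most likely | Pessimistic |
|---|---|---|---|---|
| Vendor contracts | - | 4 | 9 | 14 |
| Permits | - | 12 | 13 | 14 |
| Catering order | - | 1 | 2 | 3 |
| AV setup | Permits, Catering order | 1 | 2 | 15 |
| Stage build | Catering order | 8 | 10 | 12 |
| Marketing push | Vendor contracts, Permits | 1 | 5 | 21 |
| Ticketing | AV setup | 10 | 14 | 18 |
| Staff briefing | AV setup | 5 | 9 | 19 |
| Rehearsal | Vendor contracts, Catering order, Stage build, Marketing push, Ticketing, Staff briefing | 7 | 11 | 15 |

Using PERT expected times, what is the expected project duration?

42 weeks

te_Vendor contracts = (4 + 4·9 + 14)/6 = 54/6 = 9
te_Permits = (12 + 4·13 + 14)/6 = 78/6 = 13
te_Catering order = (1 + 4·2 + 3)/6 = 12/6 = 2
te_AV setup = (1 + 4·2 + 15)/6 = 24/6 = 4
te_Stage build = (8 + 4·10 + 12)/6 = 60/6 = 10
te_Marketing push = (1 + 4·5 + 21)/6 = 42/6 = 7
te_Ticketing = (10 + 4·14 + 18)/6 = 84/6 = 14
te_Staff briefing = (5 + 4·9 + 19)/6 = 60/6 = 10
te_Rehearsal = (7 + 4·11 + 15)/6 = 66/6 = 11

Forward pass:
ES_Vendor contracts = 0; EF_Vendor contracts = 9
ES_Permits = 0; EF_Permits = 13
ES_Catering order = 0; EF_Catering order = 2
ES_AV setup = max(EF_Permits=13, EF_Catering order=2) = 13; EF_AV setup = 13+4 = 17
ES_Stage build = 2; EF_Stage build = 2+10 = 12
ES_Marketing push = max(EF_Vendor contracts=9, EF_Permits=13) = 13; EF_Marketing push = 13+7 = 20
ES_Ticketing = 17; EF_Ticketing = 17+14 = 31
ES_Staff briefing = 17; EF_Staff briefing = 17+10 = 27
ES_Rehearsal = max(EF_Vendor contracts=9, EF_Catering order=2, EF_Stage build=12, EF_Marketing push=20, EF_Ticketing=31, EF_Staff briefing=27) = 31; EF_Rehearsal = 31+11 = 42
Expected project duration μ = 42 weeks. Critical path: Permits → AV setup → Ticketing → Rehearsal.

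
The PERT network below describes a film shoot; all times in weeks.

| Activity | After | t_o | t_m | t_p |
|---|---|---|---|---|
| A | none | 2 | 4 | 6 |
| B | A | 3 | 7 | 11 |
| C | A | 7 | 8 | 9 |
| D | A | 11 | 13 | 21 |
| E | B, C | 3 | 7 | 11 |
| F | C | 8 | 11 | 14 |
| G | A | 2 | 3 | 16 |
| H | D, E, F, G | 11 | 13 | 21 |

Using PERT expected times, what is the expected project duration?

37 weeks

te_A = (2 + 4·4 + 6)/6 = 24/6 = 4
te_B = (3 + 4·7 + 11)/6 = 42/6 = 7
te_C = (7 + 4·8 + 9)/6 = 48/6 = 8
te_D = (11 + 4·13 + 21)/6 = 84/6 = 14
te_E = (3 + 4·7 + 11)/6 = 42/6 = 7
te_F = (8 + 4·11 + 14)/6 = 66/6 = 11
te_G = (2 + 4·3 + 16)/6 = 30/6 = 5
te_H = (11 + 4·13 + 21)/6 = 84/6 = 14

Forward pass:
ES_A = 0; EF_A = 4
ES_B = 4; EF_B = 4+7 = 11
ES_C = 4; EF_C = 4+8 = 12
ES_D = 4; EF_D = 4+14 = 18
ES_E = max(EF_B=11, EF_C=12) = 12; EF_E = 12+7 = 19
ES_F = 12; EF_F = 12+11 = 23
ES_G = 4; EF_G = 4+5 = 9
ES_H = max(EF_D=18, EF_E=19, EF_F=23, EF_G=9) = 23; EF_H = 23+14 = 37
Expected project duration μ = 37 weeks. Critical path: A → C → F → H.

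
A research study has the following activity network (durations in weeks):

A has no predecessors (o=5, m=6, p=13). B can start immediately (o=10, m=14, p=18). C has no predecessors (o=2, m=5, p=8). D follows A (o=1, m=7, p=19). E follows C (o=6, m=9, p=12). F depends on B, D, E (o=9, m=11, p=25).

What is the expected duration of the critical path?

te_A = (5 + 4·6 + 13)/6 = 42/6 = 7
te_B = (10 + 4·14 + 18)/6 = 84/6 = 14
te_C = (2 + 4·5 + 8)/6 = 30/6 = 5
te_D = (1 + 4·7 + 19)/6 = 48/6 = 8
te_E = (6 + 4·9 + 12)/6 = 54/6 = 9
te_F = (9 + 4·11 + 25)/6 = 78/6 = 13

Forward pass:
ES_A = 0; EF_A = 7
ES_B = 0; EF_B = 14
ES_C = 0; EF_C = 5
ES_D = 7; EF_D = 7+8 = 15
ES_E = 5; EF_E = 5+9 = 14
ES_F = max(EF_B=14, EF_D=15, EF_E=14) = 15; EF_F = 15+13 = 28
Expected project duration μ = 28 weeks. Critical path: A → D → F.

28 weeks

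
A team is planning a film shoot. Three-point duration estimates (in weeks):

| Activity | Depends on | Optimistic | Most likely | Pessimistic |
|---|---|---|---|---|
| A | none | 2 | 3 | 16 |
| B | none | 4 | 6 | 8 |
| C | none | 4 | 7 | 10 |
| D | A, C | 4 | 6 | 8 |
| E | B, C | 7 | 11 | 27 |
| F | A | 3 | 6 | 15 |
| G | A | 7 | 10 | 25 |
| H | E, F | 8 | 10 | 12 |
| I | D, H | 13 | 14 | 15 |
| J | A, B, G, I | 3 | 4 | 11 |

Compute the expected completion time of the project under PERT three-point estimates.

te_A = (2 + 4·3 + 16)/6 = 30/6 = 5
te_B = (4 + 4·6 + 8)/6 = 36/6 = 6
te_C = (4 + 4·7 + 10)/6 = 42/6 = 7
te_D = (4 + 4·6 + 8)/6 = 36/6 = 6
te_E = (7 + 4·11 + 27)/6 = 78/6 = 13
te_F = (3 + 4·6 + 15)/6 = 42/6 = 7
te_G = (7 + 4·10 + 25)/6 = 72/6 = 12
te_H = (8 + 4·10 + 12)/6 = 60/6 = 10
te_I = (13 + 4·14 + 15)/6 = 84/6 = 14
te_J = (3 + 4·4 + 11)/6 = 30/6 = 5

Forward pass:
ES_A = 0; EF_A = 5
ES_B = 0; EF_B = 6
ES_C = 0; EF_C = 7
ES_D = max(EF_A=5, EF_C=7) = 7; EF_D = 7+6 = 13
ES_E = max(EF_B=6, EF_C=7) = 7; EF_E = 7+13 = 20
ES_F = 5; EF_F = 5+7 = 12
ES_G = 5; EF_G = 5+12 = 17
ES_H = max(EF_E=20, EF_F=12) = 20; EF_H = 20+10 = 30
ES_I = max(EF_D=13, EF_H=30) = 30; EF_I = 30+14 = 44
ES_J = max(EF_A=5, EF_B=6, EF_G=17, EF_I=44) = 44; EF_J = 44+5 = 49
Expected project duration μ = 49 weeks. Critical path: C → E → H → I → J.

49 weeks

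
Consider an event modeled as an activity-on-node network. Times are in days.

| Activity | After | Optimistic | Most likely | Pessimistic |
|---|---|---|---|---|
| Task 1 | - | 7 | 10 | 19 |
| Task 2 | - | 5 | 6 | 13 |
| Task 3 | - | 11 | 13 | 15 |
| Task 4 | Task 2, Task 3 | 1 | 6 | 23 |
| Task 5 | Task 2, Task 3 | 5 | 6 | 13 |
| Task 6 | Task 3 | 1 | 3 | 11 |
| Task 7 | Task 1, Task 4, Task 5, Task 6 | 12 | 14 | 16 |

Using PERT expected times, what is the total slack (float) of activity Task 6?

te_Task 1 = (7 + 4·10 + 19)/6 = 66/6 = 11
te_Task 2 = (5 + 4·6 + 13)/6 = 42/6 = 7
te_Task 3 = (11 + 4·13 + 15)/6 = 78/6 = 13
te_Task 4 = (1 + 4·6 + 23)/6 = 48/6 = 8
te_Task 5 = (5 + 4·6 + 13)/6 = 42/6 = 7
te_Task 6 = (1 + 4·3 + 11)/6 = 24/6 = 4
te_Task 7 = (12 + 4·14 + 16)/6 = 84/6 = 14

Forward pass:
ES_Task 1 = 0; EF_Task 1 = 11
ES_Task 2 = 0; EF_Task 2 = 7
ES_Task 3 = 0; EF_Task 3 = 13
ES_Task 4 = max(EF_Task 2=7, EF_Task 3=13) = 13; EF_Task 4 = 13+8 = 21
ES_Task 5 = max(EF_Task 2=7, EF_Task 3=13) = 13; EF_Task 5 = 13+7 = 20
ES_Task 6 = 13; EF_Task 6 = 13+4 = 17
ES_Task 7 = max(EF_Task 1=11, EF_Task 4=21, EF_Task 5=20, EF_Task 6=17) = 21; EF_Task 7 = 21+14 = 35
Expected project duration μ = 35 days. Critical path: Task 3 → Task 4 → Task 7.

Backward pass:
LF_Task 7 = 35; LS_Task 7 = 35−14 = 21
LF_Task 6 = LS_Task 7 = 21; LS_Task 6 = 21−4 = 17
LF_Task 5 = LS_Task 7 = 21; LS_Task 5 = 21−7 = 14
LF_Task 4 = LS_Task 7 = 21; LS_Task 4 = 21−8 = 13
LF_Task 3 = min(LS_Task 4=13, LS_Task 5=14, LS_Task 6=17) = 13; LS_Task 3 = 13−13 = 0
LF_Task 2 = min(LS_Task 4=13, LS_Task 5=14) = 13; LS_Task 2 = 13−7 = 6
LF_Task 1 = LS_Task 7 = 21; LS_Task 1 = 21−11 = 10
Slack_Task 6 = LS_Task 6 − ES_Task 6 = 17 − 13 = 4

4 days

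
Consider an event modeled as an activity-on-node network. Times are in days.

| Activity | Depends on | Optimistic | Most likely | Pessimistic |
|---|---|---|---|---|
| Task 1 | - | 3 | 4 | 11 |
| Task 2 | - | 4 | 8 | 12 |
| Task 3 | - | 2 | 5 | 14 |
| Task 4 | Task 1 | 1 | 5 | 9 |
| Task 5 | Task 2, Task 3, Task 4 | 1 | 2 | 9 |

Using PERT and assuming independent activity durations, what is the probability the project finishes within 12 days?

te_Task 1 = (3 + 4·4 + 11)/6 = 30/6 = 5; σ²_Task 1 = ((11−3)/6)² = 1.778
te_Task 2 = (4 + 4·8 + 12)/6 = 48/6 = 8; σ²_Task 2 = ((12−4)/6)² = 1.778
te_Task 3 = (2 + 4·5 + 14)/6 = 36/6 = 6; σ²_Task 3 = ((14−2)/6)² = 4.000
te_Task 4 = (1 + 4·5 + 9)/6 = 30/6 = 5; σ²_Task 4 = ((9−1)/6)² = 1.778
te_Task 5 = (1 + 4·2 + 9)/6 = 18/6 = 3; σ²_Task 5 = ((9−1)/6)² = 1.778

Forward pass:
ES_Task 1 = 0; EF_Task 1 = 5
ES_Task 2 = 0; EF_Task 2 = 8
ES_Task 3 = 0; EF_Task 3 = 6
ES_Task 4 = 5; EF_Task 4 = 5+5 = 10
ES_Task 5 = max(EF_Task 2=8, EF_Task 3=6, EF_Task 4=10) = 10; EF_Task 5 = 10+3 = 13
Expected project duration μ = 13 days. Critical path: Task 1 → Task 4 → Task 5.

Variance along critical path = 1.778 + 1.778 + 1.778 = 5.333; σ = √5.333 = 2.309 days.
Z = (12 − 13) / 2.309 = -0.433
P(T ≤ 12) = Φ(-0.433) ≈ 0.333

0.333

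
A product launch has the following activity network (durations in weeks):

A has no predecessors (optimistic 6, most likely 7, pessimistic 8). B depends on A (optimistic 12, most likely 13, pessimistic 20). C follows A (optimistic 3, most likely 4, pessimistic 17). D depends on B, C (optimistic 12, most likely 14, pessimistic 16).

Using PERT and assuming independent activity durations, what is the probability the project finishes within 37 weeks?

te_A = (6 + 4·7 + 8)/6 = 42/6 = 7; σ²_A = ((8−6)/6)² = 0.111
te_B = (12 + 4·13 + 20)/6 = 84/6 = 14; σ²_B = ((20−12)/6)² = 1.778
te_C = (3 + 4·4 + 17)/6 = 36/6 = 6; σ²_C = ((17−3)/6)² = 5.444
te_D = (12 + 4·14 + 16)/6 = 84/6 = 14; σ²_D = ((16−12)/6)² = 0.444

Forward pass:
ES_A = 0; EF_A = 7
ES_B = 7; EF_B = 7+14 = 21
ES_C = 7; EF_C = 7+6 = 13
ES_D = max(EF_B=21, EF_C=13) = 21; EF_D = 21+14 = 35
Expected project duration μ = 35 weeks. Critical path: A → B → D.

Variance along critical path = 0.111 + 1.778 + 0.444 = 2.333; σ = √2.333 = 1.528 weeks.
Z = (37 − 35) / 1.528 = 1.309
P(T ≤ 37) = Φ(1.309) ≈ 0.905

0.905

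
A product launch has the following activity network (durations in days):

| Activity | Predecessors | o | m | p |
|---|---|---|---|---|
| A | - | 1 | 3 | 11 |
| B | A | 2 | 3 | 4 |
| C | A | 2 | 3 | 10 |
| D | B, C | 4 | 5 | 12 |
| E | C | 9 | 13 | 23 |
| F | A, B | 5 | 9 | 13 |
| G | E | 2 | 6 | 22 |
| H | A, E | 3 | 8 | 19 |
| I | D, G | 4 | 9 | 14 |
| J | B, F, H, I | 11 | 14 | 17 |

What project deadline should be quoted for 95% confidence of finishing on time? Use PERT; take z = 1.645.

te_A = (1 + 4·3 + 11)/6 = 24/6 = 4; σ²_A = ((11−1)/6)² = 2.778
te_B = (2 + 4·3 + 4)/6 = 18/6 = 3; σ²_B = ((4−2)/6)² = 0.111
te_C = (2 + 4·3 + 10)/6 = 24/6 = 4; σ²_C = ((10−2)/6)² = 1.778
te_D = (4 + 4·5 + 12)/6 = 36/6 = 6; σ²_D = ((12−4)/6)² = 1.778
te_E = (9 + 4·13 + 23)/6 = 84/6 = 14; σ²_E = ((23−9)/6)² = 5.444
te_F = (5 + 4·9 + 13)/6 = 54/6 = 9; σ²_F = ((13−5)/6)² = 1.778
te_G = (2 + 4·6 + 22)/6 = 48/6 = 8; σ²_G = ((22−2)/6)² = 11.111
te_H = (3 + 4·8 + 19)/6 = 54/6 = 9; σ²_H = ((19−3)/6)² = 7.111
te_I = (4 + 4·9 + 14)/6 = 54/6 = 9; σ²_I = ((14−4)/6)² = 2.778
te_J = (11 + 4·14 + 17)/6 = 84/6 = 14; σ²_J = ((17−11)/6)² = 1.000

Forward pass:
ES_A = 0; EF_A = 4
ES_B = 4; EF_B = 4+3 = 7
ES_C = 4; EF_C = 4+4 = 8
ES_D = max(EF_B=7, EF_C=8) = 8; EF_D = 8+6 = 14
ES_E = 8; EF_E = 8+14 = 22
ES_F = max(EF_A=4, EF_B=7) = 7; EF_F = 7+9 = 16
ES_G = 22; EF_G = 22+8 = 30
ES_H = max(EF_A=4, EF_E=22) = 22; EF_H = 22+9 = 31
ES_I = max(EF_D=14, EF_G=30) = 30; EF_I = 30+9 = 39
ES_J = max(EF_B=7, EF_F=16, EF_H=31, EF_I=39) = 39; EF_J = 39+14 = 53
Expected project duration μ = 53 days. Critical path: A → C → E → G → I → J.

Variance along critical path = 2.778 + 1.778 + 5.444 + 11.111 + 2.778 + 1.000 = 24.889; σ = 4.989 days.
D = μ + z·σ = 53 + 1.645·4.989 = 61.2 days

61.2 days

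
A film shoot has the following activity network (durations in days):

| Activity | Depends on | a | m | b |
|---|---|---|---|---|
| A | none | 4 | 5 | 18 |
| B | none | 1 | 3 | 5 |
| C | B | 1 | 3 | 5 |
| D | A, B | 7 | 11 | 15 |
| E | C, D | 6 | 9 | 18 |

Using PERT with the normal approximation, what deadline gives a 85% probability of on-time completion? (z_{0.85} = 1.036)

31.5 days

te_A = (4 + 4·5 + 18)/6 = 42/6 = 7; σ²_A = ((18−4)/6)² = 5.444
te_B = (1 + 4·3 + 5)/6 = 18/6 = 3; σ²_B = ((5−1)/6)² = 0.444
te_C = (1 + 4·3 + 5)/6 = 18/6 = 3; σ²_C = ((5−1)/6)² = 0.444
te_D = (7 + 4·11 + 15)/6 = 66/6 = 11; σ²_D = ((15−7)/6)² = 1.778
te_E = (6 + 4·9 + 18)/6 = 60/6 = 10; σ²_E = ((18−6)/6)² = 4.000

Forward pass:
ES_A = 0; EF_A = 7
ES_B = 0; EF_B = 3
ES_C = 3; EF_C = 3+3 = 6
ES_D = max(EF_A=7, EF_B=3) = 7; EF_D = 7+11 = 18
ES_E = max(EF_C=6, EF_D=18) = 18; EF_E = 18+10 = 28
Expected project duration μ = 28 days. Critical path: A → D → E.

Variance along critical path = 5.444 + 1.778 + 4.000 = 11.222; σ = 3.350 days.
D = μ + z·σ = 28 + 1.036·3.350 = 31.5 days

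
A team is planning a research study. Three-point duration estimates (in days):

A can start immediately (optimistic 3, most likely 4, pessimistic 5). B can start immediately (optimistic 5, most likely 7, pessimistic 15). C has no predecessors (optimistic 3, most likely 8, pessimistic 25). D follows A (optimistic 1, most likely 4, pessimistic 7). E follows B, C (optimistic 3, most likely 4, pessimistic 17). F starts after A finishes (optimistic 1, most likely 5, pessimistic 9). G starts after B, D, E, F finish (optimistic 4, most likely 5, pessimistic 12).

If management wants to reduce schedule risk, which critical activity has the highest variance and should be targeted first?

C

te_A = (3 + 4·4 + 5)/6 = 24/6 = 4; σ²_A = ((5−3)/6)² = 0.111
te_B = (5 + 4·7 + 15)/6 = 48/6 = 8; σ²_B = ((15−5)/6)² = 2.778
te_C = (3 + 4·8 + 25)/6 = 60/6 = 10; σ²_C = ((25−3)/6)² = 13.444
te_D = (1 + 4·4 + 7)/6 = 24/6 = 4; σ²_D = ((7−1)/6)² = 1.000
te_E = (3 + 4·4 + 17)/6 = 36/6 = 6; σ²_E = ((17−3)/6)² = 5.444
te_F = (1 + 4·5 + 9)/6 = 30/6 = 5; σ²_F = ((9−1)/6)² = 1.778
te_G = (4 + 4·5 + 12)/6 = 36/6 = 6; σ²_G = ((12−4)/6)² = 1.778

Forward pass:
ES_A = 0; EF_A = 4
ES_B = 0; EF_B = 8
ES_C = 0; EF_C = 10
ES_D = 4; EF_D = 4+4 = 8
ES_E = max(EF_B=8, EF_C=10) = 10; EF_E = 10+6 = 16
ES_F = 4; EF_F = 4+5 = 9
ES_G = max(EF_B=8, EF_D=8, EF_E=16, EF_F=9) = 16; EF_G = 16+6 = 22
Expected project duration μ = 22 days. Critical path: C → E → G.

Variances on critical path: σ²_C=13.444, σ²_E=5.444, σ²_G=1.778.
Largest is σ²_C = 13.444.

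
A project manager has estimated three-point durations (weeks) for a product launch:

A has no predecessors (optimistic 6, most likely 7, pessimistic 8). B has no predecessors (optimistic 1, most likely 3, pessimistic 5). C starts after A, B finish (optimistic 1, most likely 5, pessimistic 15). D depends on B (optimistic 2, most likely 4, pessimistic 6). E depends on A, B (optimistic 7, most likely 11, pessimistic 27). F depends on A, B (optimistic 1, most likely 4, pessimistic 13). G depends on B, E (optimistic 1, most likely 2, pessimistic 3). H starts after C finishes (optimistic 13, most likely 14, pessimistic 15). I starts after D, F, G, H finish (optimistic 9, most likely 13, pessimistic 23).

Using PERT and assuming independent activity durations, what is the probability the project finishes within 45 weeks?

0.885

te_A = (6 + 4·7 + 8)/6 = 42/6 = 7; σ²_A = ((8−6)/6)² = 0.111
te_B = (1 + 4·3 + 5)/6 = 18/6 = 3; σ²_B = ((5−1)/6)² = 0.444
te_C = (1 + 4·5 + 15)/6 = 36/6 = 6; σ²_C = ((15−1)/6)² = 5.444
te_D = (2 + 4·4 + 6)/6 = 24/6 = 4; σ²_D = ((6−2)/6)² = 0.444
te_E = (7 + 4·11 + 27)/6 = 78/6 = 13; σ²_E = ((27−7)/6)² = 11.111
te_F = (1 + 4·4 + 13)/6 = 30/6 = 5; σ²_F = ((13−1)/6)² = 4.000
te_G = (1 + 4·2 + 3)/6 = 12/6 = 2; σ²_G = ((3−1)/6)² = 0.111
te_H = (13 + 4·14 + 15)/6 = 84/6 = 14; σ²_H = ((15−13)/6)² = 0.111
te_I = (9 + 4·13 + 23)/6 = 84/6 = 14; σ²_I = ((23−9)/6)² = 5.444

Forward pass:
ES_A = 0; EF_A = 7
ES_B = 0; EF_B = 3
ES_C = max(EF_A=7, EF_B=3) = 7; EF_C = 7+6 = 13
ES_D = 3; EF_D = 3+4 = 7
ES_E = max(EF_A=7, EF_B=3) = 7; EF_E = 7+13 = 20
ES_F = max(EF_A=7, EF_B=3) = 7; EF_F = 7+5 = 12
ES_G = max(EF_B=3, EF_E=20) = 20; EF_G = 20+2 = 22
ES_H = 13; EF_H = 13+14 = 27
ES_I = max(EF_D=7, EF_F=12, EF_G=22, EF_H=27) = 27; EF_I = 27+14 = 41
Expected project duration μ = 41 weeks. Critical path: A → C → H → I.

Variance along critical path = 0.111 + 5.444 + 0.111 + 5.444 = 11.111; σ = √11.111 = 3.333 weeks.
Z = (45 − 41) / 3.333 = 1.200
P(T ≤ 45) = Φ(1.200) ≈ 0.885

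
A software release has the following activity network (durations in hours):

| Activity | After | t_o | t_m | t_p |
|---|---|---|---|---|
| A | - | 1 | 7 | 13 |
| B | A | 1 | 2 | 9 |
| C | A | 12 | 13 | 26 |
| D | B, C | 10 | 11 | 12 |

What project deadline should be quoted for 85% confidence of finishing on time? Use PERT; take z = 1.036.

36.2 hours

te_A = (1 + 4·7 + 13)/6 = 42/6 = 7; σ²_A = ((13−1)/6)² = 4.000
te_B = (1 + 4·2 + 9)/6 = 18/6 = 3; σ²_B = ((9−1)/6)² = 1.778
te_C = (12 + 4·13 + 26)/6 = 90/6 = 15; σ²_C = ((26−12)/6)² = 5.444
te_D = (10 + 4·11 + 12)/6 = 66/6 = 11; σ²_D = ((12−10)/6)² = 0.111

Forward pass:
ES_A = 0; EF_A = 7
ES_B = 7; EF_B = 7+3 = 10
ES_C = 7; EF_C = 7+15 = 22
ES_D = max(EF_B=10, EF_C=22) = 22; EF_D = 22+11 = 33
Expected project duration μ = 33 hours. Critical path: A → C → D.

Variance along critical path = 4.000 + 5.444 + 0.111 = 9.556; σ = 3.091 hours.
D = μ + z·σ = 33 + 1.036·3.091 = 36.2 hours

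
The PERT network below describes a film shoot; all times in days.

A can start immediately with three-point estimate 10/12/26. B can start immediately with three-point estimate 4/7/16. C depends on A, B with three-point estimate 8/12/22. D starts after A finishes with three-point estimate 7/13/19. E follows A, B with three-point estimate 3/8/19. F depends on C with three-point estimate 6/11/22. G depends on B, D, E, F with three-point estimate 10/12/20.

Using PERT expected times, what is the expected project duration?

52 days

te_A = (10 + 4·12 + 26)/6 = 84/6 = 14
te_B = (4 + 4·7 + 16)/6 = 48/6 = 8
te_C = (8 + 4·12 + 22)/6 = 78/6 = 13
te_D = (7 + 4·13 + 19)/6 = 78/6 = 13
te_E = (3 + 4·8 + 19)/6 = 54/6 = 9
te_F = (6 + 4·11 + 22)/6 = 72/6 = 12
te_G = (10 + 4·12 + 20)/6 = 78/6 = 13

Forward pass:
ES_A = 0; EF_A = 14
ES_B = 0; EF_B = 8
ES_C = max(EF_A=14, EF_B=8) = 14; EF_C = 14+13 = 27
ES_D = 14; EF_D = 14+13 = 27
ES_E = max(EF_A=14, EF_B=8) = 14; EF_E = 14+9 = 23
ES_F = 27; EF_F = 27+12 = 39
ES_G = max(EF_B=8, EF_D=27, EF_E=23, EF_F=39) = 39; EF_G = 39+13 = 52
Expected project duration μ = 52 days. Critical path: A → C → F → G.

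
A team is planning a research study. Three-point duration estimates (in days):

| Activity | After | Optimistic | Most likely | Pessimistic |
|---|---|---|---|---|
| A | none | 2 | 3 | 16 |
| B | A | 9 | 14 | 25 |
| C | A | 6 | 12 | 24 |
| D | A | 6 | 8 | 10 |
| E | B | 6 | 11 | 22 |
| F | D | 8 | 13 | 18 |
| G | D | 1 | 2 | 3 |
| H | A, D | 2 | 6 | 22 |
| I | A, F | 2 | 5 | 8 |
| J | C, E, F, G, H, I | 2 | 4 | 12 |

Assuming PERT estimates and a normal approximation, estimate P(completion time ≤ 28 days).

0.029

te_A = (2 + 4·3 + 16)/6 = 30/6 = 5; σ²_A = ((16−2)/6)² = 5.444
te_B = (9 + 4·14 + 25)/6 = 90/6 = 15; σ²_B = ((25−9)/6)² = 7.111
te_C = (6 + 4·12 + 24)/6 = 78/6 = 13; σ²_C = ((24−6)/6)² = 9.000
te_D = (6 + 4·8 + 10)/6 = 48/6 = 8; σ²_D = ((10−6)/6)² = 0.444
te_E = (6 + 4·11 + 22)/6 = 72/6 = 12; σ²_E = ((22−6)/6)² = 7.111
te_F = (8 + 4·13 + 18)/6 = 78/6 = 13; σ²_F = ((18−8)/6)² = 2.778
te_G = (1 + 4·2 + 3)/6 = 12/6 = 2; σ²_G = ((3−1)/6)² = 0.111
te_H = (2 + 4·6 + 22)/6 = 48/6 = 8; σ²_H = ((22−2)/6)² = 11.111
te_I = (2 + 4·5 + 8)/6 = 30/6 = 5; σ²_I = ((8−2)/6)² = 1.000
te_J = (2 + 4·4 + 12)/6 = 30/6 = 5; σ²_J = ((12−2)/6)² = 2.778

Forward pass:
ES_A = 0; EF_A = 5
ES_B = 5; EF_B = 5+15 = 20
ES_C = 5; EF_C = 5+13 = 18
ES_D = 5; EF_D = 5+8 = 13
ES_E = 20; EF_E = 20+12 = 32
ES_F = 13; EF_F = 13+13 = 26
ES_G = 13; EF_G = 13+2 = 15
ES_H = max(EF_A=5, EF_D=13) = 13; EF_H = 13+8 = 21
ES_I = max(EF_A=5, EF_F=26) = 26; EF_I = 26+5 = 31
ES_J = max(EF_C=18, EF_E=32, EF_F=26, EF_G=15, EF_H=21, EF_I=31) = 32; EF_J = 32+5 = 37
Expected project duration μ = 37 days. Critical path: A → B → E → J.

Variance along critical path = 5.444 + 7.111 + 7.111 + 2.778 = 22.444; σ = √22.444 = 4.738 days.
Z = (28 − 37) / 4.738 = -1.900
P(T ≤ 28) = Φ(-1.900) ≈ 0.029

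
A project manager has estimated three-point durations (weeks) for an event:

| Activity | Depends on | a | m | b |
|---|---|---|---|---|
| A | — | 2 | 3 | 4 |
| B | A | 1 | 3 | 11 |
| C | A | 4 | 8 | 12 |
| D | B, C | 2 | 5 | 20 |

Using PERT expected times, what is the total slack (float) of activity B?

4 weeks

te_A = (2 + 4·3 + 4)/6 = 18/6 = 3
te_B = (1 + 4·3 + 11)/6 = 24/6 = 4
te_C = (4 + 4·8 + 12)/6 = 48/6 = 8
te_D = (2 + 4·5 + 20)/6 = 42/6 = 7

Forward pass:
ES_A = 0; EF_A = 3
ES_B = 3; EF_B = 3+4 = 7
ES_C = 3; EF_C = 3+8 = 11
ES_D = max(EF_B=7, EF_C=11) = 11; EF_D = 11+7 = 18
Expected project duration μ = 18 weeks. Critical path: A → C → D.

Backward pass:
LF_D = 18; LS_D = 18−7 = 11
LF_C = LS_D = 11; LS_C = 11−8 = 3
LF_B = LS_D = 11; LS_B = 11−4 = 7
LF_A = min(LS_B=7, LS_C=3) = 3; LS_A = 3−3 = 0
Slack_B = LS_B − ES_B = 7 − 3 = 4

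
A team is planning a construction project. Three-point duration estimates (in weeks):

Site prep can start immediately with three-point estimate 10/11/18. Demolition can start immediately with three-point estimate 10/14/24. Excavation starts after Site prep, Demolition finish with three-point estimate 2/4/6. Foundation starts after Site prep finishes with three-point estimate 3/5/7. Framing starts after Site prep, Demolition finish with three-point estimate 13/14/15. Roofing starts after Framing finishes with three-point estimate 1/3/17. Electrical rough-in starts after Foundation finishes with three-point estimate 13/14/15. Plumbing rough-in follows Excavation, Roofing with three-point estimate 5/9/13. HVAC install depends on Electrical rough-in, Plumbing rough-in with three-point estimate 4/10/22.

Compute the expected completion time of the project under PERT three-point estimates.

54 weeks

te_Site prep = (10 + 4·11 + 18)/6 = 72/6 = 12
te_Demolition = (10 + 4·14 + 24)/6 = 90/6 = 15
te_Excavation = (2 + 4·4 + 6)/6 = 24/6 = 4
te_Foundation = (3 + 4·5 + 7)/6 = 30/6 = 5
te_Framing = (13 + 4·14 + 15)/6 = 84/6 = 14
te_Roofing = (1 + 4·3 + 17)/6 = 30/6 = 5
te_Electrical rough-in = (13 + 4·14 + 15)/6 = 84/6 = 14
te_Plumbing rough-in = (5 + 4·9 + 13)/6 = 54/6 = 9
te_HVAC install = (4 + 4·10 + 22)/6 = 66/6 = 11

Forward pass:
ES_Site prep = 0; EF_Site prep = 12
ES_Demolition = 0; EF_Demolition = 15
ES_Excavation = max(EF_Site prep=12, EF_Demolition=15) = 15; EF_Excavation = 15+4 = 19
ES_Foundation = 12; EF_Foundation = 12+5 = 17
ES_Framing = max(EF_Site prep=12, EF_Demolition=15) = 15; EF_Framing = 15+14 = 29
ES_Roofing = 29; EF_Roofing = 29+5 = 34
ES_Electrical rough-in = 17; EF_Electrical rough-in = 17+14 = 31
ES_Plumbing rough-in = max(EF_Excavation=19, EF_Roofing=34) = 34; EF_Plumbing rough-in = 34+9 = 43
ES_HVAC install = max(EF_Electrical rough-in=31, EF_Plumbing rough-in=43) = 43; EF_HVAC install = 43+11 = 54
Expected project duration μ = 54 weeks. Critical path: Demolition → Framing → Roofing → Plumbing rough-in → HVAC install.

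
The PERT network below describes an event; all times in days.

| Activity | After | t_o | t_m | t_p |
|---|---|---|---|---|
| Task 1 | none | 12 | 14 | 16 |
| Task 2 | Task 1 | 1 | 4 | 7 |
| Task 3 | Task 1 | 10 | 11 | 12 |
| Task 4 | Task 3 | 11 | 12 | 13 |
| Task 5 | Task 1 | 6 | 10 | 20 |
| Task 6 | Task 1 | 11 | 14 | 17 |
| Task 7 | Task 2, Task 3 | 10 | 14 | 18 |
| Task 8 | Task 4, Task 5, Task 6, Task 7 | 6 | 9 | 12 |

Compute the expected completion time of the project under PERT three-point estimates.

te_Task 1 = (12 + 4·14 + 16)/6 = 84/6 = 14
te_Task 2 = (1 + 4·4 + 7)/6 = 24/6 = 4
te_Task 3 = (10 + 4·11 + 12)/6 = 66/6 = 11
te_Task 4 = (11 + 4·12 + 13)/6 = 72/6 = 12
te_Task 5 = (6 + 4·10 + 20)/6 = 66/6 = 11
te_Task 6 = (11 + 4·14 + 17)/6 = 84/6 = 14
te_Task 7 = (10 + 4·14 + 18)/6 = 84/6 = 14
te_Task 8 = (6 + 4·9 + 12)/6 = 54/6 = 9

Forward pass:
ES_Task 1 = 0; EF_Task 1 = 14
ES_Task 2 = 14; EF_Task 2 = 14+4 = 18
ES_Task 3 = 14; EF_Task 3 = 14+11 = 25
ES_Task 4 = 25; EF_Task 4 = 25+12 = 37
ES_Task 5 = 14; EF_Task 5 = 14+11 = 25
ES_Task 6 = 14; EF_Task 6 = 14+14 = 28
ES_Task 7 = max(EF_Task 2=18, EF_Task 3=25) = 25; EF_Task 7 = 25+14 = 39
ES_Task 8 = max(EF_Task 4=37, EF_Task 5=25, EF_Task 6=28, EF_Task 7=39) = 39; EF_Task 8 = 39+9 = 48
Expected project duration μ = 48 days. Critical path: Task 1 → Task 3 → Task 7 → Task 8.

48 days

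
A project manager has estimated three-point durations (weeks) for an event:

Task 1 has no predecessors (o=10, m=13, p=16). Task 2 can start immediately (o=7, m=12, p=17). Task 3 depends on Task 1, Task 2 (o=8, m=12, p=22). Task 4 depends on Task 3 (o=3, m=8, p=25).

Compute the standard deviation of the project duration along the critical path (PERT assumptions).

4.46 weeks

te_Task 1 = (10 + 4·13 + 16)/6 = 78/6 = 13; σ²_Task 1 = ((16−10)/6)² = 1.000
te_Task 2 = (7 + 4·12 + 17)/6 = 72/6 = 12; σ²_Task 2 = ((17−7)/6)² = 2.778
te_Task 3 = (8 + 4·12 + 22)/6 = 78/6 = 13; σ²_Task 3 = ((22−8)/6)² = 5.444
te_Task 4 = (3 + 4·8 + 25)/6 = 60/6 = 10; σ²_Task 4 = ((25−3)/6)² = 13.444

Forward pass:
ES_Task 1 = 0; EF_Task 1 = 13
ES_Task 2 = 0; EF_Task 2 = 12
ES_Task 3 = max(EF_Task 1=13, EF_Task 2=12) = 13; EF_Task 3 = 13+13 = 26
ES_Task 4 = 26; EF_Task 4 = 26+10 = 36
Expected project duration μ = 36 weeks. Critical path: Task 1 → Task 3 → Task 4.

Variance along critical path = 1.000 + 5.444 + 13.444 = 19.889
σ = √19.889 = 4.460 weeks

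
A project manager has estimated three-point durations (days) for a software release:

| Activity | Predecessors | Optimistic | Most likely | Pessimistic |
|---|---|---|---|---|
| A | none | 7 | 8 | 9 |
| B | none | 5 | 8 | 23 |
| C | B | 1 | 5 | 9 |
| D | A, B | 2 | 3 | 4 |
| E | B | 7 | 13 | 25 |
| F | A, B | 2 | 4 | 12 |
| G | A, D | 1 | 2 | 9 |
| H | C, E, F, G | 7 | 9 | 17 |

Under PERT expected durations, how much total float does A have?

te_A = (7 + 4·8 + 9)/6 = 48/6 = 8
te_B = (5 + 4·8 + 23)/6 = 60/6 = 10
te_C = (1 + 4·5 + 9)/6 = 30/6 = 5
te_D = (2 + 4·3 + 4)/6 = 18/6 = 3
te_E = (7 + 4·13 + 25)/6 = 84/6 = 14
te_F = (2 + 4·4 + 12)/6 = 30/6 = 5
te_G = (1 + 4·2 + 9)/6 = 18/6 = 3
te_H = (7 + 4·9 + 17)/6 = 60/6 = 10

Forward pass:
ES_A = 0; EF_A = 8
ES_B = 0; EF_B = 10
ES_C = 10; EF_C = 10+5 = 15
ES_D = max(EF_A=8, EF_B=10) = 10; EF_D = 10+3 = 13
ES_E = 10; EF_E = 10+14 = 24
ES_F = max(EF_A=8, EF_B=10) = 10; EF_F = 10+5 = 15
ES_G = max(EF_A=8, EF_D=13) = 13; EF_G = 13+3 = 16
ES_H = max(EF_C=15, EF_E=24, EF_F=15, EF_G=16) = 24; EF_H = 24+10 = 34
Expected project duration μ = 34 days. Critical path: B → E → H.

Backward pass:
LF_H = 34; LS_H = 34−10 = 24
LF_G = LS_H = 24; LS_G = 24−3 = 21
LF_F = LS_H = 24; LS_F = 24−5 = 19
LF_E = LS_H = 24; LS_E = 24−14 = 10
LF_D = LS_G = 21; LS_D = 21−3 = 18
LF_C = LS_H = 24; LS_C = 24−5 = 19
LF_B = min(LS_C=19, LS_D=18, LS_E=10, LS_F=19) = 10; LS_B = 10−10 = 0
LF_A = min(LS_D=18, LS_F=19, LS_G=21) = 18; LS_A = 18−8 = 10
Slack_A = LS_A − ES_A = 10 − 0 = 10

10 days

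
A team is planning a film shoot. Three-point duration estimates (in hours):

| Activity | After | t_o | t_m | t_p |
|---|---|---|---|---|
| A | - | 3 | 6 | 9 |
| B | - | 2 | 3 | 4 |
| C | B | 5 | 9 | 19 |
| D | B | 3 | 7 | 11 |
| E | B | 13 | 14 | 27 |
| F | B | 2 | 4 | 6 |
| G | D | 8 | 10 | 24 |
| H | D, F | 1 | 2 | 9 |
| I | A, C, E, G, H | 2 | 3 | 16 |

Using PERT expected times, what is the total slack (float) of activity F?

12 hours

te_A = (3 + 4·6 + 9)/6 = 36/6 = 6
te_B = (2 + 4·3 + 4)/6 = 18/6 = 3
te_C = (5 + 4·9 + 19)/6 = 60/6 = 10
te_D = (3 + 4·7 + 11)/6 = 42/6 = 7
te_E = (13 + 4·14 + 27)/6 = 96/6 = 16
te_F = (2 + 4·4 + 6)/6 = 24/6 = 4
te_G = (8 + 4·10 + 24)/6 = 72/6 = 12
te_H = (1 + 4·2 + 9)/6 = 18/6 = 3
te_I = (2 + 4·3 + 16)/6 = 30/6 = 5

Forward pass:
ES_A = 0; EF_A = 6
ES_B = 0; EF_B = 3
ES_C = 3; EF_C = 3+10 = 13
ES_D = 3; EF_D = 3+7 = 10
ES_E = 3; EF_E = 3+16 = 19
ES_F = 3; EF_F = 3+4 = 7
ES_G = 10; EF_G = 10+12 = 22
ES_H = max(EF_D=10, EF_F=7) = 10; EF_H = 10+3 = 13
ES_I = max(EF_A=6, EF_C=13, EF_E=19, EF_G=22, EF_H=13) = 22; EF_I = 22+5 = 27
Expected project duration μ = 27 hours. Critical path: B → D → G → I.

Backward pass:
LF_I = 27; LS_I = 27−5 = 22
LF_H = LS_I = 22; LS_H = 22−3 = 19
LF_G = LS_I = 22; LS_G = 22−12 = 10
LF_F = LS_H = 19; LS_F = 19−4 = 15
LF_E = LS_I = 22; LS_E = 22−16 = 6
LF_D = min(LS_G=10, LS_H=19) = 10; LS_D = 10−7 = 3
LF_C = LS_I = 22; LS_C = 22−10 = 12
LF_B = min(LS_C=12, LS_D=3, LS_E=6, LS_F=15) = 3; LS_B = 3−3 = 0
LF_A = LS_I = 22; LS_A = 22−6 = 16
Slack_F = LS_F − ES_F = 15 − 3 = 12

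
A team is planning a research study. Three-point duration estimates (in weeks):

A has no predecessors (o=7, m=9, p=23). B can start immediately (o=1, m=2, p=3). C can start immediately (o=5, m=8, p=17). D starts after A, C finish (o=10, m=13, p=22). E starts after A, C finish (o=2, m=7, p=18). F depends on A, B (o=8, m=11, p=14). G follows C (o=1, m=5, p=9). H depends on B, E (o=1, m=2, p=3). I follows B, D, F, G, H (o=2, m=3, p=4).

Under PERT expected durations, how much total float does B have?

12 weeks

te_A = (7 + 4·9 + 23)/6 = 66/6 = 11
te_B = (1 + 4·2 + 3)/6 = 12/6 = 2
te_C = (5 + 4·8 + 17)/6 = 54/6 = 9
te_D = (10 + 4·13 + 22)/6 = 84/6 = 14
te_E = (2 + 4·7 + 18)/6 = 48/6 = 8
te_F = (8 + 4·11 + 14)/6 = 66/6 = 11
te_G = (1 + 4·5 + 9)/6 = 30/6 = 5
te_H = (1 + 4·2 + 3)/6 = 12/6 = 2
te_I = (2 + 4·3 + 4)/6 = 18/6 = 3

Forward pass:
ES_A = 0; EF_A = 11
ES_B = 0; EF_B = 2
ES_C = 0; EF_C = 9
ES_D = max(EF_A=11, EF_C=9) = 11; EF_D = 11+14 = 25
ES_E = max(EF_A=11, EF_C=9) = 11; EF_E = 11+8 = 19
ES_F = max(EF_A=11, EF_B=2) = 11; EF_F = 11+11 = 22
ES_G = 9; EF_G = 9+5 = 14
ES_H = max(EF_B=2, EF_E=19) = 19; EF_H = 19+2 = 21
ES_I = max(EF_B=2, EF_D=25, EF_F=22, EF_G=14, EF_H=21) = 25; EF_I = 25+3 = 28
Expected project duration μ = 28 weeks. Critical path: A → D → I.

Backward pass:
LF_I = 28; LS_I = 28−3 = 25
LF_H = LS_I = 25; LS_H = 25−2 = 23
LF_G = LS_I = 25; LS_G = 25−5 = 20
LF_F = LS_I = 25; LS_F = 25−11 = 14
LF_E = LS_H = 23; LS_E = 23−8 = 15
LF_D = LS_I = 25; LS_D = 25−14 = 11
LF_C = min(LS_D=11, LS_E=15, LS_G=20) = 11; LS_C = 11−9 = 2
LF_B = min(LS_F=14, LS_H=23, LS_I=25) = 14; LS_B = 14−2 = 12
LF_A = min(LS_D=11, LS_E=15, LS_F=14) = 11; LS_A = 11−11 = 0
Slack_B = LS_B − ES_B = 12 − 0 = 12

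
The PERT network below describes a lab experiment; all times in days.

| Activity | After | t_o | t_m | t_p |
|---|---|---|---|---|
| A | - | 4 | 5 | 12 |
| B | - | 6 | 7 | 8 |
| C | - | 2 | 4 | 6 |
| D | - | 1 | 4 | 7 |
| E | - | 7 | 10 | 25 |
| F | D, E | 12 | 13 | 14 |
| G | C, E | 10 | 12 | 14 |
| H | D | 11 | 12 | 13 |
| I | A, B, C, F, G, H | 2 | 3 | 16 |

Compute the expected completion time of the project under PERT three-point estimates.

te_A = (4 + 4·5 + 12)/6 = 36/6 = 6
te_B = (6 + 4·7 + 8)/6 = 42/6 = 7
te_C = (2 + 4·4 + 6)/6 = 24/6 = 4
te_D = (1 + 4·4 + 7)/6 = 24/6 = 4
te_E = (7 + 4·10 + 25)/6 = 72/6 = 12
te_F = (12 + 4·13 + 14)/6 = 78/6 = 13
te_G = (10 + 4·12 + 14)/6 = 72/6 = 12
te_H = (11 + 4·12 + 13)/6 = 72/6 = 12
te_I = (2 + 4·3 + 16)/6 = 30/6 = 5

Forward pass:
ES_A = 0; EF_A = 6
ES_B = 0; EF_B = 7
ES_C = 0; EF_C = 4
ES_D = 0; EF_D = 4
ES_E = 0; EF_E = 12
ES_F = max(EF_D=4, EF_E=12) = 12; EF_F = 12+13 = 25
ES_G = max(EF_C=4, EF_E=12) = 12; EF_G = 12+12 = 24
ES_H = 4; EF_H = 4+12 = 16
ES_I = max(EF_A=6, EF_B=7, EF_C=4, EF_F=25, EF_G=24, EF_H=16) = 25; EF_I = 25+5 = 30
Expected project duration μ = 30 days. Critical path: E → F → I.

30 days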